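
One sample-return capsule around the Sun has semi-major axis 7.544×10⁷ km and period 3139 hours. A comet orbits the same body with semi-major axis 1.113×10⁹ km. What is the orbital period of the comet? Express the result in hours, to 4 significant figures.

T₂ ≈ 1.779×10⁵ hours

Kepler's third law: T² ∝ a³, so T₂ = T₁ (a₂/a₁)^(3/2).
a₂/a₁ = 14.75, (a₂/a₁)^(3/2) = 56.67.
T₂ = 3139 × 56.67 = 1.779×10⁵ hours.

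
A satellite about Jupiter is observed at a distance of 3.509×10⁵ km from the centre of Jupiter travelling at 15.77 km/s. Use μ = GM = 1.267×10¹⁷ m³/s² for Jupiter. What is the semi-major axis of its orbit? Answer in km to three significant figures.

r = 3.509×10⁸ m.
Specific orbital energy ε = v²/2 − μ/r = (15770)²/2 − 1.267×10¹⁷/3.509×10⁸ = -2.367×10⁸ J/kg.
Since ε = −μ/(2a), a = −μ/(2ε) = 2.676×10⁸ m = 2.6761×10⁵ km.

a ≈ 2.68×10⁵ km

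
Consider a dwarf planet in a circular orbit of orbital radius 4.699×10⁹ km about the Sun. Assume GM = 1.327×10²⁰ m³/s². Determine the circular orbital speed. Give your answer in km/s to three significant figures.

r = 4.699×10⁹ km = 4.699×10¹² m.
For a circular orbit v = √(μ/r) = √(1.327×10²⁰ / 4.699×10¹²) = √(2.824×10⁷) = 5314 m/s.
That is 5.314 km/s.

v ≈ 5.31 km/s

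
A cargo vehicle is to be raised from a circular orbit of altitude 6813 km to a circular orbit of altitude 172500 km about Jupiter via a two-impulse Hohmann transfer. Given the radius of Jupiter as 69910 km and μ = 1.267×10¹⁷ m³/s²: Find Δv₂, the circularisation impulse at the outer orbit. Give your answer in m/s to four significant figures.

r₁ = 69910 + 6813 = 76723 km = 7.6723×10⁷ m.
r₂ = 69910 + 172500 = 242410 km = 2.4241×10⁸ m.
Transfer ellipse a_t = (r₁ + r₂)/2 = 1.596×10⁸ m.
At r₁: circular v_c1 = √(μ/r₁) = 40640 m/s; transfer-perijove v_p = √[μ(2/r₁ − 1/a_t)] = 50090 m/s.
At r₂: circular v_c2 = √(μ/r₂) = 22860 m/s; transfer-apojove v_a = √[μ(2/r₂ − 1/a_t)] = 15850 m/s.
Δv₂ = v_c2 − v_a = 7009 m/s.

Δv ≈ 7009 m/s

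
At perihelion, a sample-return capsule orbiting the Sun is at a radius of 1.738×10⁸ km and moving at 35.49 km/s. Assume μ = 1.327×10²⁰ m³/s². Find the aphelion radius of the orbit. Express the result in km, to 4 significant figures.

aphelion radius ≈ 8.183×10⁸ km

r_p = 1.738×10¹¹ m.
Specific energy ε = v²/2 − μ/r = -1.338×10⁸ J/kg, so a = −μ/(2ε) = 4.961×10¹¹ m.
The apsides satisfy r_p + r_a = 2a, so the aphelion radius is 2a − r_p = 8.183×10¹¹ m = 8.1834×10⁸ km.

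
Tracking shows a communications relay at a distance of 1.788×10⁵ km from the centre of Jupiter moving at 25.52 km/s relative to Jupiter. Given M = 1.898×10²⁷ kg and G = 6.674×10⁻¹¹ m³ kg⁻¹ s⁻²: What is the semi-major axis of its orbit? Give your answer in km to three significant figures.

a ≈ 1.65×10⁵ km

μ = GM = 6.674×10⁻¹¹ × 1.898×10²⁷ = 1.267×10¹⁷ m³/s².
r = 1.788×10⁸ m.
Specific orbital energy ε = v²/2 − μ/r = (25520)²/2 − 1.267×10¹⁷/1.788×10⁸ = -3.828×10⁸ J/kg.
Since ε = −μ/(2a), a = −μ/(2ε) = 1.654×10⁸ m = 1.6544×10⁵ km.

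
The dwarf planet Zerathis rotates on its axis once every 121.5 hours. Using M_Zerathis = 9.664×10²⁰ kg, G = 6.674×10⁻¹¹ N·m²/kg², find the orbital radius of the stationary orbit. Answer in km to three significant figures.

r_sync ≈ 6790 km

μ = GM = 6.674×10⁻¹¹ × 9.664×10²⁰ = 6.450×10¹⁰ m³/s².
T = 121.5 hours = 4.374×10⁵ s.
A synchronous orbit has period T, so by Kepler's third law a = (μT²/4π²)^(1/3).
μT²/4π² = 6.450×10¹⁰ × (4.374×10⁵)² / 39.48 = 3.126×10²⁰ m³.
a = 6.787×10⁶ m = 6786.5 km.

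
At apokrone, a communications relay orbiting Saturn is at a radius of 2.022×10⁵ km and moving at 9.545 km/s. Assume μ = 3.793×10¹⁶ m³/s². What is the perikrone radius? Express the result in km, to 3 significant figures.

perikrone radius ≈ 64900 km

r_a = 2.022×10⁸ m.
Specific energy ε = v²/2 − μ/r = -1.420×10⁸ J/kg, so a = −μ/(2ε) = 1.335×10⁸ m.
The apsides satisfy r_p + r_a = 2a, so the perikrone radius is 2a − r_a = 6.485×10⁷ m = 64851 km.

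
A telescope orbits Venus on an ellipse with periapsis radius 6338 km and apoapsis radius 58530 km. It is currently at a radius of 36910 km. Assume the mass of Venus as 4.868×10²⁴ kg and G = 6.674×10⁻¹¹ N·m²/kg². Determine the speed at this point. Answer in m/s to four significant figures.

μ = GM = 6.674×10⁻¹¹ × 4.868×10²⁴ = 3.249×10¹⁴ m³/s².
Semi-major axis a = (r_p + r_a)/2 = 32434 km = 3.243×10⁷ m.
Vis-viva: v² = μ(2/r − 1/a) = 3.249×10¹⁴ × (5.419×10⁻⁸ − 3.083×10⁻⁸) = 7.587×10⁶ m²/s².
v = 2755 m/s.

v ≈ 2755 m/s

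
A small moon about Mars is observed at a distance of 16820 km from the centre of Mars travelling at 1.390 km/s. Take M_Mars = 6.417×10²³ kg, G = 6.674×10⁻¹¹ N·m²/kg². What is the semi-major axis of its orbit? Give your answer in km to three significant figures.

μ = GM = 6.674×10⁻¹¹ × 6.417×10²³ = 4.283×10¹³ m³/s².
r = 1.682×10⁷ m.
Vis-viva rearranged: 1/a = 2/r − v²/μ = 1.189×10⁻⁷ − 4.511×10⁻⁸ = 7.379×10⁻⁸ m⁻¹.
a = 1.355×10⁷ m = 13552 km.

a ≈ 13600 km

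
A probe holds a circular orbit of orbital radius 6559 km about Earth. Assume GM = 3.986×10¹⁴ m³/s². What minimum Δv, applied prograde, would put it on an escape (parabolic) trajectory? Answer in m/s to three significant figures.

Δv ≈ 3230 m/s

r = 6559 km = 6.559×10⁶ m.
Circular speed v_c = √(μ/r) = 7796 m/s.
Escape speed v_esc = √(2μ/r) = √2 × v_c = 11020 m/s.
Δv = v_esc − v_c = 3229 m/s.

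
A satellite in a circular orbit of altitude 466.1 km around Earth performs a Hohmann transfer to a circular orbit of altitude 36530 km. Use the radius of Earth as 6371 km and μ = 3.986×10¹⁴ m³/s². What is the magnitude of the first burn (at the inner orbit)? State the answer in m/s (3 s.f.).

r₁ = 6371 + 466.1 = 6837.1 km = 6.8371×10⁶ m.
r₂ = 6371 + 36530 = 42901 km = 4.2901×10⁷ m.
Transfer ellipse a_t = (r₁ + r₂)/2 = 2.487×10⁷ m.
At r₁: circular v_c1 = √(μ/r₁) = 7635 m/s; transfer-perigee v_p = √[μ(2/r₁ − 1/a_t)] = 10030 m/s.
Δv₁ = v_p − v_c1 = 2393 m/s.

Δv ≈ 2390 m/s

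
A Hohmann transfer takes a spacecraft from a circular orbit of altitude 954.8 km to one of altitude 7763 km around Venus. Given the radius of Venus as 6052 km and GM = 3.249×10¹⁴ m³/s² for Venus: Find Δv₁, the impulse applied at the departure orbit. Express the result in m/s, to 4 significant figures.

Δv ≈ 1035 m/s

r₁ = 6052 + 954.8 = 7006.8 km = 7.0068×10⁶ m.
r₂ = 6052 + 7763 = 13815 km = 1.3815×10⁷ m.
Transfer ellipse a_t = (r₁ + r₂)/2 = 1.041×10⁷ m.
At r₁: circular v_c1 = √(μ/r₁) = 6809 m/s; transfer-periapsis v_p = √[μ(2/r₁ − 1/a_t)] = 7844 m/s.
Δv₁ = v_p − v_c1 = 1035 m/s.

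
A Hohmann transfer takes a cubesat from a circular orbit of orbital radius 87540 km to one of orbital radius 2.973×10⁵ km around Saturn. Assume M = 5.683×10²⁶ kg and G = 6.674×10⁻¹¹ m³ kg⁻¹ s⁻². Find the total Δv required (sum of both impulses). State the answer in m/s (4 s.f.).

μ = GM = 6.674×10⁻¹¹ × 5.683×10²⁶ = 3.793×10¹⁶ m³/s².
r₁ = 87540 km = 8.754×10⁷ m.
r₂ = 2.973×10⁵ km = 2.973×10⁸ m.
Transfer ellipse a_t = (r₁ + r₂)/2 = 1.924×10⁸ m.
At r₁: circular v_c1 = √(μ/r₁) = 20820 m/s; transfer-perikrone v_p = √[μ(2/r₁ − 1/a_t)] = 25870 m/s.
Δv₁ = v_p − v_c1 = 5058 m/s.
At r₂: circular v_c2 = √(μ/r₂) = 11290 m/s; transfer-apokrone v_a = √[μ(2/r₂ − 1/a_t)] = 7618 m/s.
Δv₂ = v_c2 − v_a = 3677 m/s.
Total Δv = Δv₁ + Δv₂ = 8735 m/s.

Δv_total ≈ 8735 m/s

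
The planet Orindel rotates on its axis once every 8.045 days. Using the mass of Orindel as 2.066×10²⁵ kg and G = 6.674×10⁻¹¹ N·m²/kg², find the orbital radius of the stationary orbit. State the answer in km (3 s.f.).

r_sync ≈ 2.56×10⁵ km

μ = GM = 6.674×10⁻¹¹ × 2.066×10²⁵ = 1.379×10¹⁵ m³/s².
T = 8.045 days = 6.951×10⁵ s.
A synchronous orbit has period T, so by Kepler's third law a = (μT²/4π²)^(1/3).
μT²/4π² = 1.379×10¹⁵ × (6.951×10⁵)² / 39.48 = 1.687×10²⁵ m³.
a = 2.565×10⁸ m = 2.5649×10⁵ km.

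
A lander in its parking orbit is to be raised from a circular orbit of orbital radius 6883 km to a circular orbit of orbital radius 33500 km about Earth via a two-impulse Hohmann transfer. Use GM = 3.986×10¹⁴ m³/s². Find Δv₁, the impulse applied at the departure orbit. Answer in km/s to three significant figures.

Δv ≈ 2.19 km/s

r₁ = 6883 km = 6.883×10⁶ m.
r₂ = 33500 km = 3.350×10⁷ m.
Transfer ellipse a_t = (r₁ + r₂)/2 = 2.019×10⁷ m.
At r₁: circular v_c1 = √(μ/r₁) = 7610 m/s; transfer-perigee v_p = √[μ(2/r₁ − 1/a_t)] = 9802 m/s.
Δv₁ = v_p − v_c1 = 2192 m/s.
= 2.192 km/s.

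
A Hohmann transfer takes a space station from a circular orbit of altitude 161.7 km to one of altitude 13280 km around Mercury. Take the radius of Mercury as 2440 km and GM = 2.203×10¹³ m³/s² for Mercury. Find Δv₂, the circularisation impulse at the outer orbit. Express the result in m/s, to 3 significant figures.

Δv ≈ 553 m/s

r₁ = 2440 + 161.7 = 2601.7 km = 2.6017×10⁶ m.
r₂ = 2440 + 13280 = 15720 km = 1.5720×10⁷ m.
Transfer ellipse a_t = (r₁ + r₂)/2 = 9.161×10⁶ m.
At r₁: circular v_c1 = √(μ/r₁) = 2910 m/s; transfer-periherm v_p = √[μ(2/r₁ − 1/a_t)] = 3812 m/s.
At r₂: circular v_c2 = √(μ/r₂) = 1184 m/s; transfer-apoherm v_a = √[μ(2/r₂ − 1/a_t)] = 630.9 m/s.
Δv₂ = v_c2 − v_a = 552.9 m/s.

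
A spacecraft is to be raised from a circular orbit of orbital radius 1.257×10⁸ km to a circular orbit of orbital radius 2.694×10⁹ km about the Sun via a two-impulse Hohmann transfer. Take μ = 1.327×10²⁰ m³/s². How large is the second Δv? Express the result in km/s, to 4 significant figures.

r₁ = 1.257×10⁸ km = 1.257×10¹¹ m.
r₂ = 2.694×10⁹ km = 2.694×10¹² m.
Transfer ellipse a_t = (r₁ + r₂)/2 = 1.410×10¹² m.
At r₁: circular v_c1 = √(μ/r₁) = 32490 m/s; transfer-perihelion v_p = √[μ(2/r₁ − 1/a_t)] = 44910 m/s.
At r₂: circular v_c2 = √(μ/r₂) = 7018 m/s; transfer-aphelion v_a = √[μ(2/r₂ − 1/a_t)] = 2096 m/s.
Δv₂ = v_c2 − v_a = 4923 m/s.
= 4.923 km/s.

Δv ≈ 4.923 km/s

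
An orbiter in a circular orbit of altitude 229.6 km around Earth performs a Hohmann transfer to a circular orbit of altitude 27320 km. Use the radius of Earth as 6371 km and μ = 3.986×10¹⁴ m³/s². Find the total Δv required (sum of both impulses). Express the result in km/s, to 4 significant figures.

Δv_total ≈ 3.749 km/s

r₁ = 6371 + 229.6 = 6600.6 km = 6.6006×10⁶ m.
r₂ = 6371 + 27320 = 33691 km = 3.3691×10⁷ m.
Transfer ellipse a_t = (r₁ + r₂)/2 = 2.015×10⁷ m.
At r₁: circular v_c1 = √(μ/r₁) = 7771 m/s; transfer-perigee v_p = √[μ(2/r₁ − 1/a_t)] = 10050 m/s.
Δv₁ = v_p − v_c1 = 2278 m/s.
At r₂: circular v_c2 = √(μ/r₂) = 3440 m/s; transfer-apogee v_a = √[μ(2/r₂ − 1/a_t)] = 1969 m/s.
Δv₂ = v_c2 − v_a = 1471 m/s.
Total Δv = Δv₁ + Δv₂ = 3749 m/s = 3.749 km/s.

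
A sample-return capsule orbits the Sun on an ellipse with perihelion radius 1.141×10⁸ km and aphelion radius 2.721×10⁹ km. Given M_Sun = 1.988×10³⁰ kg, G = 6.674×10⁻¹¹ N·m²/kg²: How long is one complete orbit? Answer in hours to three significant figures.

T ≈ 256000 hours

μ = GM = 6.674×10⁻¹¹ × 1.988×10³⁰ = 1.327×10²⁰ m³/s².
Semi-major axis a = (r_p + r_a)/2 = (1.1410×10⁸ + 2.7210×10⁹)/2 = 1.4176×10⁹ km = 1.418×10¹² m.
By Kepler's third law T = 2π√(a³/μ) = 2π × 1.465×10⁸ = 9.206×10⁸ s.
= 2.557×10⁵ hours.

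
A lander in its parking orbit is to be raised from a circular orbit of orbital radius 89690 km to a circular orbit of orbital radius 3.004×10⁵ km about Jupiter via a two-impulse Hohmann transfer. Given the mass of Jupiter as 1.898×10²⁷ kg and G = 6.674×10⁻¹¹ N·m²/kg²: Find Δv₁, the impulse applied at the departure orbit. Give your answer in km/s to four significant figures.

μ = GM = 6.674×10⁻¹¹ × 1.898×10²⁷ = 1.267×10¹⁷ m³/s².
r₁ = 89690 km = 8.969×10⁷ m.
r₂ = 3.004×10⁵ km = 3.004×10⁸ m.
Transfer ellipse a_t = (r₁ + r₂)/2 = 1.950×10⁸ m.
At r₁: circular v_c1 = √(μ/r₁) = 37580 m/s; transfer-perijove v_p = √[μ(2/r₁ − 1/a_t)] = 46640 m/s.
Δv₁ = v_p − v_c1 = 9058 m/s.
= 9.058 km/s.

Δv ≈ 9.058 km/s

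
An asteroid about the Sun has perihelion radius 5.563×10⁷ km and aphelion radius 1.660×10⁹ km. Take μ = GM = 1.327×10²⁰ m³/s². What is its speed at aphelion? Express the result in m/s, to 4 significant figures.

v ≈ 2277 m/s

Semi-major axis a = (r_p + r_a)/2 = 8.5782×10⁸ km = 8.578×10¹¹ m.
Vis-viva: v² = μ(2/r − 1/a) = 1.327×10²⁰ × (1.205×10⁻¹² − 1.166×10⁻¹²) = 5.184×10⁶ m²/s².
v = 2277 m/s.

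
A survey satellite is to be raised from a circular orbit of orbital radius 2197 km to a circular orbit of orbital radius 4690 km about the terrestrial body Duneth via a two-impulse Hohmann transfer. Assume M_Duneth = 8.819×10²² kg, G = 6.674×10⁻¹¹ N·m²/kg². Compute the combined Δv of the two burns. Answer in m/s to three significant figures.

μ = GM = 6.674×10⁻¹¹ × 8.819×10²² = 5.886×10¹² m³/s².
r₁ = 2197 km = 2.197×10⁶ m.
r₂ = 4690 km = 4.690×10⁶ m.
Transfer ellipse a_t = (r₁ + r₂)/2 = 3.444×10⁶ m.
At r₁: circular v_c1 = √(μ/r₁) = 1637 m/s; transfer-periapsis v_p = √[μ(2/r₁ − 1/a_t)] = 1910 m/s.
Δv₁ = v_p − v_c1 = 273.4 m/s.
At r₂: circular v_c2 = √(μ/r₂) = 1120 m/s; transfer-apoapsis v_a = √[μ(2/r₂ − 1/a_t)] = 894.8 m/s.
Δv₂ = v_c2 − v_a = 225.4 m/s.
Total Δv = Δv₁ + Δv₂ = 498.9 m/s.

Δv_total ≈ 499 m/s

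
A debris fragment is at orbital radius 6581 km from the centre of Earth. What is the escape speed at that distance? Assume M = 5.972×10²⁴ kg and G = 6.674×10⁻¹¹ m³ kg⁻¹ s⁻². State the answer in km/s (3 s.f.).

v_esc ≈ 11.0 km/s

μ = GM = 6.674×10⁻¹¹ × 5.972×10²⁴ = 3.986×10¹⁴ m³/s².
r = 6581 km = 6.581×10⁶ m.
Escape speed v_esc = √(2μ/r) = √(2 × 3.986×10¹⁴ / 6.581×10⁶) = √(1.211×10⁸) = 11010 m/s.
= 11.01 km/s.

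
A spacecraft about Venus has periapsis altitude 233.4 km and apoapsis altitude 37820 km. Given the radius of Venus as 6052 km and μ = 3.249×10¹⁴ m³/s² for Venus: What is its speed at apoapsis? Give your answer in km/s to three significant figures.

v ≈ 1.36 km/s

r_p = 6052 + 233.4 = 6285.4 km = 6.2854×10⁶ m.
r_a = 6052 + 37820 = 43872 km = 4.3872×10⁷ m.
Semi-major axis a = (r_p + r_a)/2 = 25079 km = 2.508×10⁷ m.
Vis-viva: v² = μ(2/r − 1/a) = 3.249×10¹⁴ × (4.559×10⁻⁸ − 3.987×10⁻⁸) = 1.856×10⁶ m²/s².
v = 1362 m/s = 1.362 km/s.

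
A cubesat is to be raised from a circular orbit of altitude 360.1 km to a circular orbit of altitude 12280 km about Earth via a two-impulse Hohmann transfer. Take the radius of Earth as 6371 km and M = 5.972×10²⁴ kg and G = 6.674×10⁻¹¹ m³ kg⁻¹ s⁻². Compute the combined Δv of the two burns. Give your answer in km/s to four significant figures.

μ = GM = 6.674×10⁻¹¹ × 5.972×10²⁴ = 3.986×10¹⁴ m³/s².
r₁ = 6371 + 360.1 = 6731.1 km = 6.7311×10⁶ m.
r₂ = 6371 + 12280 = 18651 km = 1.8651×10⁷ m.
Transfer ellipse a_t = (r₁ + r₂)/2 = 1.269×10⁷ m.
At r₁: circular v_c1 = √(μ/r₁) = 7695 m/s; transfer-perigee v_p = √[μ(2/r₁ − 1/a_t)] = 9329 m/s.
Δv₁ = v_p − v_c1 = 1633 m/s.
At r₂: circular v_c2 = √(μ/r₂) = 4623 m/s; transfer-apogee v_a = √[μ(2/r₂ − 1/a_t)] = 3367 m/s.
Δv₂ = v_c2 − v_a = 1256 m/s.
Total Δv = Δv₁ + Δv₂ = 2890 m/s = 2.890 km/s.

Δv_total ≈ 2.890 km/s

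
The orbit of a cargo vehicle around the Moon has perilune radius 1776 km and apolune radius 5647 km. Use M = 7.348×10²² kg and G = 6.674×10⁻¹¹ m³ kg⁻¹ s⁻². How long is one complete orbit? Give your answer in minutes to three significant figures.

μ = GM = 6.674×10⁻¹¹ × 7.348×10²² = 4.904×10¹² m³/s².
Semi-major axis a = (r_p + r_a)/2 = (1776.0 + 5647.0)/2 = 3711.5 km = 3.712×10⁶ m.
By Kepler's third law T = 2π√(a³/μ) = 2π × 3.229×10³ = 2.029×10⁴ s.
= 338.1 minutes.

T ≈ 338 minutes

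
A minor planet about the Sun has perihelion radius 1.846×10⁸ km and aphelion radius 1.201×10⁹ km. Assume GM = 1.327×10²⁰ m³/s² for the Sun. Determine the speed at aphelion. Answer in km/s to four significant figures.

v ≈ 5.426 km/s

Semi-major axis a = (r_p + r_a)/2 = 6.9280×10⁸ km = 6.928×10¹¹ m.
Vis-viva: v² = μ(2/r − 1/a) = 1.327×10²⁰ × (1.665×10⁻¹² − 1.443×10⁻¹²) = 2.944×10⁷ m²/s².
v = 5426 m/s = 5.426 km/s.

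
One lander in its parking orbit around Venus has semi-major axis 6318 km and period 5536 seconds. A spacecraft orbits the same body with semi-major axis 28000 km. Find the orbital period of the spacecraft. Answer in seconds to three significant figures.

Kepler's third law: T² ∝ a³, so T₂ = T₁ (a₂/a₁)^(3/2).
a₂/a₁ = 4.432, (a₂/a₁)^(3/2) = 9.330.
T₂ = 5536 × 9.330 = 51650 seconds.

T₂ ≈ 51600 seconds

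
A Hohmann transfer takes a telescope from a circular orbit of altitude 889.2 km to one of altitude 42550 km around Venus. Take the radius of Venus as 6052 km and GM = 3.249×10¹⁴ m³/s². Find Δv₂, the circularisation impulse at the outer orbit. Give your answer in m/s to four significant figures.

Δv ≈ 1293 m/s

r₁ = 6052 + 889.2 = 6941.2 km = 6.9412×10⁶ m.
r₂ = 6052 + 42550 = 48602 km = 4.8602×10⁷ m.
Transfer ellipse a_t = (r₁ + r₂)/2 = 2.777×10⁷ m.
At r₁: circular v_c1 = √(μ/r₁) = 6842 m/s; transfer-periapsis v_p = √[μ(2/r₁ − 1/a_t)] = 9051 m/s.
At r₂: circular v_c2 = √(μ/r₂) = 2586 m/s; transfer-apoapsis v_a = √[μ(2/r₂ − 1/a_t)] = 1293 m/s.
Δv₂ = v_c2 − v_a = 1293 m/s.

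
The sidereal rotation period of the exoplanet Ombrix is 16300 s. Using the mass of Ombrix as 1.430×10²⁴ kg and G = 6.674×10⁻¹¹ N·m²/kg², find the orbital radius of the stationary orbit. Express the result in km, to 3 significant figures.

μ = GM = 6.674×10⁻¹¹ × 1.430×10²⁴ = 9.544×10¹³ m³/s².
A synchronous orbit has period T, so by Kepler's third law a = (μT²/4π²)^(1/3).
μT²/4π² = 9.544×10¹³ × (1.630×10⁴)² / 39.48 = 6.423×10²⁰ m³.
a = 8.628×10⁶ m = 8628.0 km.

r_sync ≈ 8630 km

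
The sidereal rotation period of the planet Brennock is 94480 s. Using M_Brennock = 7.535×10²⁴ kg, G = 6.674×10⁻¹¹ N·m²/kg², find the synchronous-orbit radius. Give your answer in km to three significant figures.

μ = GM = 6.674×10⁻¹¹ × 7.535×10²⁴ = 5.029×10¹⁴ m³/s².
A synchronous orbit has period T, so by Kepler's third law a = (μT²/4π²)^(1/3).
μT²/4π² = 5.029×10¹⁴ × (9.448×10⁴)² / 39.48 = 1.137×10²³ m³.
a = 4.845×10⁷ m = 48447 km.

r_sync ≈ 48400 km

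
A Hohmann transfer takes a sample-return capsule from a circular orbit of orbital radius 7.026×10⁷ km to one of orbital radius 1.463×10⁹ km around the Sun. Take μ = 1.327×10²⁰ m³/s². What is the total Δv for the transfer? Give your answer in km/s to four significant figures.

Δv_total ≈ 23.22 km/s

r₁ = 7.026×10⁷ km = 7.026×10¹⁰ m.
r₂ = 1.463×10⁹ km = 1.463×10¹² m.
Transfer ellipse a_t = (r₁ + r₂)/2 = 7.666×10¹¹ m.
At r₁: circular v_c1 = √(μ/r₁) = 43460 m/s; transfer-perihelion v_p = √[μ(2/r₁ − 1/a_t)] = 60040 m/s.
Δv₁ = v_p − v_c1 = 16580 m/s.
At r₂: circular v_c2 = √(μ/r₂) = 9524 m/s; transfer-aphelion v_a = √[μ(2/r₂ − 1/a_t)] = 2883 m/s.
Δv₂ = v_c2 − v_a = 6641 m/s.
Total Δv = Δv₁ + Δv₂ = 23220 m/s = 23.22 km/s.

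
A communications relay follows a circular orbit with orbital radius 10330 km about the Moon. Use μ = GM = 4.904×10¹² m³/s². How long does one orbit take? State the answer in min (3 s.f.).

r = 10330 km = 1.033×10⁷ m.
Kepler's third law: T = 2π√(r³/μ) = 2π√((1.033×10⁷)³ / 4.904×10¹²).
r³/μ = 2.248×10⁸ s², so T = 2π × 1.499×10⁴ = 9.420×10⁴ s.
Converting: 9.420×10⁴ s ÷ 60.00 = 1570 min.

T ≈ 1570 min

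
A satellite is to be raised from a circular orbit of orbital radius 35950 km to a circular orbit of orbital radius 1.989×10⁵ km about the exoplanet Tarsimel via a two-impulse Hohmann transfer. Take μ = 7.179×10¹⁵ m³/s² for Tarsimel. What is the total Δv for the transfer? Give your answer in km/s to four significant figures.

Δv_total ≈ 6.944 km/s

r₁ = 35950 km = 3.595×10⁷ m.
r₂ = 1.989×10⁵ km = 1.989×10⁸ m.
Transfer ellipse a_t = (r₁ + r₂)/2 = 1.174×10⁸ m.
At r₁: circular v_c1 = √(μ/r₁) = 14130 m/s; transfer-periapsis v_p = √[μ(2/r₁ − 1/a_t)] = 18390 m/s.
Δv₁ = v_p − v_c1 = 4260 m/s.
At r₂: circular v_c2 = √(μ/r₂) = 6008 m/s; transfer-apoapsis v_a = √[μ(2/r₂ − 1/a_t)] = 3324 m/s.
Δv₂ = v_c2 − v_a = 2684 m/s.
Total Δv = Δv₁ + Δv₂ = 6944 m/s = 6.944 km/s.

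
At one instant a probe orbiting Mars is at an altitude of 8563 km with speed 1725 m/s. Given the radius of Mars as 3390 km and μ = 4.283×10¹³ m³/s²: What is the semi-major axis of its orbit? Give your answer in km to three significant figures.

a ≈ 10200 km

r = 3390 + 8563 = 11953 km = 1.195×10⁷ m.
Vis-viva rearranged: 1/a = 2/r − v²/μ = 1.673×10⁻⁷ − 6.948×10⁻⁸ = 9.785×10⁻⁸ m⁻¹.
a = 1.022×10⁷ m = 10220 km.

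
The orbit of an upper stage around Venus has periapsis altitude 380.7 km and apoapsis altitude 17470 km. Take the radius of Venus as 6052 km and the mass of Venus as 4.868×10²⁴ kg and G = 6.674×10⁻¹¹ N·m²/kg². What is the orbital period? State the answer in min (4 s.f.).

T ≈ 336.8 min

μ = GM = 6.674×10⁻¹¹ × 4.868×10²⁴ = 3.249×10¹⁴ m³/s².
r_p = 6052 + 380.7 = 6432.7 km = 6.4327×10⁶ m.
r_a = 6052 + 17470 = 23522 km = 2.3522×10⁷ m.
Semi-major axis a = (r_p + r_a)/2 = (6432.7 + 23522)/2 = 14977 km = 1.498×10⁷ m.
By Kepler's third law T = 2π√(a³/μ) = 2π × 3.216×10³ = 2.021×10⁴ s.
= 336.8 min.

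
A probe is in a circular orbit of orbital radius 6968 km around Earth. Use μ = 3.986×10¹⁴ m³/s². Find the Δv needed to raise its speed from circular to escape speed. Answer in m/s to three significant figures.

r = 6968 km = 6.968×10⁶ m.
Circular speed v_c = √(μ/r) = 7563 m/s.
Escape speed v_esc = √(2μ/r) = √2 × v_c = 10700 m/s.
Δv = v_esc − v_c = 3133 m/s.

Δv ≈ 3130 m/s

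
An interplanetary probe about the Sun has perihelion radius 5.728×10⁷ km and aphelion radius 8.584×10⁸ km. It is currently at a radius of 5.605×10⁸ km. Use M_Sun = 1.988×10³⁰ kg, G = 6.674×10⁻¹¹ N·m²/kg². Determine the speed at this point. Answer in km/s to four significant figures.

v ≈ 13.55 km/s

μ = GM = 6.674×10⁻¹¹ × 1.988×10³⁰ = 1.327×10²⁰ m³/s².
Semi-major axis a = (r_p + r_a)/2 = 4.5784×10⁸ km = 4.578×10¹¹ m.
Vis-viva: v² = μ(2/r − 1/a) = 1.327×10²⁰ × (3.568×10⁻¹² − 2.184×10⁻¹²) = 1.836×10⁸ m²/s².
v = 13550 m/s = 13.55 km/s.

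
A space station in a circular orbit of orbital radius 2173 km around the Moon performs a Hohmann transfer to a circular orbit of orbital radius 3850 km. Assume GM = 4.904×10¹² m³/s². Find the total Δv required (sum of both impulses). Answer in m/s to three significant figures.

r₁ = 2173 km = 2.173×10⁶ m.
r₂ = 3850 km = 3.850×10⁶ m.
Transfer ellipse a_t = (r₁ + r₂)/2 = 3.012×10⁶ m.
At r₁: circular v_c1 = √(μ/r₁) = 1502 m/s; transfer-perilune v_p = √[μ(2/r₁ − 1/a_t)] = 1699 m/s.
Δv₁ = v_p − v_c1 = 196.3 m/s.
At r₂: circular v_c2 = √(μ/r₂) = 1129 m/s; transfer-apolune v_a = √[μ(2/r₂ − 1/a_t)] = 958.7 m/s.
Δv₂ = v_c2 − v_a = 169.9 m/s.
Total Δv = Δv₁ + Δv₂ = 366.2 m/s.

Δv_total ≈ 366 m/s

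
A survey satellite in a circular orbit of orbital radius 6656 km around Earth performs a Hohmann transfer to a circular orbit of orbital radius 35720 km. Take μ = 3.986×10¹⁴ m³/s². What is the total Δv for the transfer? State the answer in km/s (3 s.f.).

r₁ = 6656 km = 6.656×10⁶ m.
r₂ = 35720 km = 3.572×10⁷ m.
Transfer ellipse a_t = (r₁ + r₂)/2 = 2.119×10⁷ m.
At r₁: circular v_c1 = √(μ/r₁) = 7739 m/s; transfer-perigee v_p = √[μ(2/r₁ − 1/a_t)] = 10050 m/s.
Δv₁ = v_p − v_c1 = 2309 m/s.
At r₂: circular v_c2 = √(μ/r₂) = 3341 m/s; transfer-apogee v_a = √[μ(2/r₂ − 1/a_t)] = 1872 m/s.
Δv₂ = v_c2 − v_a = 1468 m/s.
Total Δv = Δv₁ + Δv₂ = 3777 m/s = 3.777 km/s.

Δv_total ≈ 3.78 km/s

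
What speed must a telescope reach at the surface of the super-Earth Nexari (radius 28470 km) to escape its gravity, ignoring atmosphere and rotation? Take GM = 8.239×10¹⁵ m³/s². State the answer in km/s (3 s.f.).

r = R = 2.847×10⁷ m.
Escape speed v_esc = √(2μ/r) = √(2 × 8.239×10¹⁵ / 2.847×10⁷) = √(5.788×10⁸) = 24060 m/s.
= 24.06 km/s.

v_esc ≈ 24.1 km/s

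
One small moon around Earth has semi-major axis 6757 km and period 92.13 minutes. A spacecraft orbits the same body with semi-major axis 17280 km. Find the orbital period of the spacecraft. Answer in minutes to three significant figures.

Kepler's third law: T² ∝ a³, so T₂ = T₁ (a₂/a₁)^(3/2).
a₂/a₁ = 2.557, (a₂/a₁)^(3/2) = 4.090.
T₂ = 92.13 × 4.090 = 376.8 minutes.

T₂ ≈ 377 minutes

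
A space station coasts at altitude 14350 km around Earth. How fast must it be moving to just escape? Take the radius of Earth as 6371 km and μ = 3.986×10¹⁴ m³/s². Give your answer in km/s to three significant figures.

v_esc ≈ 6.20 km/s

r = 6371 + 14350 = 20721 km = 2.0721×10⁷ m.
Escape speed v_esc = √(2μ/r) = √(2 × 3.986×10¹⁴ / 2.072×10⁷) = √(3.847×10⁷) = 6203 m/s.
= 6.203 km/s.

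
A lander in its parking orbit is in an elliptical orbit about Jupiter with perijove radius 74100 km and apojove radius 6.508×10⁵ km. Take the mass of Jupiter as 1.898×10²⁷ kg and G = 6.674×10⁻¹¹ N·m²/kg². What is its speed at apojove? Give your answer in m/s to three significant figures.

v ≈ 6310 m/s

μ = GM = 6.674×10⁻¹¹ × 1.898×10²⁷ = 1.267×10¹⁷ m³/s².
Semi-major axis a = (r_p + r_a)/2 = 3.6245×10⁵ km = 3.624×10⁸ m.
Vis-viva: v² = μ(2/r − 1/a) = 1.267×10¹⁷ × (3.073×10⁻⁹ − 2.759×10⁻⁹) = 3.979×10⁷ m²/s².
v = 6308 m/s.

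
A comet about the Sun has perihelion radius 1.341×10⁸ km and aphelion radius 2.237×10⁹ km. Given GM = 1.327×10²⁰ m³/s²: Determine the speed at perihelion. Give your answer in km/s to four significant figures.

v ≈ 43.21 km/s

Semi-major axis a = (r_p + r_a)/2 = 1.1856×10⁹ km = 1.186×10¹² m.
Vis-viva: v² = μ(2/r − 1/a) = 1.327×10²⁰ × (1.491×10⁻¹¹ − 8.435×10⁻¹³) = 1.867×10⁹ m²/s².
v = 43210 m/s = 43.21 km/s.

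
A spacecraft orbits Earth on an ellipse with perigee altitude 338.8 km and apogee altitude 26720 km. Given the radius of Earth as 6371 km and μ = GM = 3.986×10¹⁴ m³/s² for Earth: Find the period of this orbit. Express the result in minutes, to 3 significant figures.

r_p = 6371 + 338.8 = 6709.8 km = 6.7098×10⁶ m.
r_a = 6371 + 26720 = 33091 km = 3.3091×10⁷ m.
Semi-major axis a = (r_p + r_a)/2 = (6709.8 + 33091)/2 = 19900 km = 1.990×10⁷ m.
By Kepler's third law T = 2π√(a³/μ) = 2π × 4.447×10³ = 2.794×10⁴ s.
= 465.6 minutes.

T ≈ 466 minutes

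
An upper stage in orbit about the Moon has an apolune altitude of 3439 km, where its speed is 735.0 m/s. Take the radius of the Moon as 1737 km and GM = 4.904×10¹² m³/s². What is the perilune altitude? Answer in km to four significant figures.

perilune altitude ≈ 327.1 km

r_a = 1737 + 3439 = 5176.0 km = 5.176×10⁶ m.
Specific energy ε = v²/2 − μ/r = -6.773×10⁵ J/kg, so a = −μ/(2ε) = 3.620×10⁶ m.
The apsides satisfy r_p + r_a = 2a, so the perilune radius is 2a − r_a = 2.064×10⁶ m = 2064.1 km.
Perilune altitude = 2064.1 − 1737 = 327.12 km.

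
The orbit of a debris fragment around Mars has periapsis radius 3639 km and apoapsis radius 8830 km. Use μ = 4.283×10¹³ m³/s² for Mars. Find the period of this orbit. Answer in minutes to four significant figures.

Semi-major axis a = (r_p + r_a)/2 = (3639.0 + 8830.0)/2 = 6234.5 km = 6.234×10⁶ m.
By Kepler's third law T = 2π√(a³/μ) = 2π × 2.379×10³ = 1.495×10⁴ s.
= 249.1 minutes.

T ≈ 249.1 minutes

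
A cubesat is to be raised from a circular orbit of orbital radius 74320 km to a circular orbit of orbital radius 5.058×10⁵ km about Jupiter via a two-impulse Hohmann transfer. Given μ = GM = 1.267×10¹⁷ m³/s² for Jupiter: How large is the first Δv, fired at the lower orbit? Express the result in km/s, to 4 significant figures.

Δv ≈ 13.23 km/s

r₁ = 74320 km = 7.432×10⁷ m.
r₂ = 5.058×10⁵ km = 5.058×10⁸ m.
Transfer ellipse a_t = (r₁ + r₂)/2 = 2.901×10⁸ m.
At r₁: circular v_c1 = √(μ/r₁) = 41290 m/s; transfer-perijove v_p = √[μ(2/r₁ − 1/a_t)] = 54520 m/s.
Δv₁ = v_p − v_c1 = 13230 m/s.
= 13.23 km/s.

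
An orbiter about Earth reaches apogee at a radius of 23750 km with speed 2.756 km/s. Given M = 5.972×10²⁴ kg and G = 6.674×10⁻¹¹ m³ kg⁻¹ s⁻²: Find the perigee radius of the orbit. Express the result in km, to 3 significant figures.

μ = GM = 6.674×10⁻¹¹ × 5.972×10²⁴ = 3.986×10¹⁴ m³/s².
r_a = 2.375×10⁷ m.
Specific energy ε = v²/2 − μ/r = -1.298×10⁷ J/kg, so a = −μ/(2ε) = 1.535×10⁷ m.
The apsides satisfy r_p + r_a = 2a, so the perigee radius is 2a − r_a = 6.947×10⁶ m = 6946.7 km.

perigee radius ≈ 6950 km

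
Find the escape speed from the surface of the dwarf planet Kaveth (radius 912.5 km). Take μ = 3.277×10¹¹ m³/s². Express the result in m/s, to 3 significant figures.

r = R = 9.125×10⁵ m.
Escape speed v_esc = √(2μ/r) = √(2 × 3.277×10¹¹ / 9.125×10⁵) = √(7.182×10⁵) = 847.5 m/s.

v_esc ≈ 847 m/s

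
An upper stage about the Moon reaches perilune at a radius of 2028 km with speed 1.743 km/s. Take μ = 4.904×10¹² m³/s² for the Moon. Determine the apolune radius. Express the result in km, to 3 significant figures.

apolune radius ≈ 3430 km

r_p = 2.028×10⁶ m.
Specific energy ε = v²/2 − μ/r = -8.991×10⁵ J/kg, so a = −μ/(2ε) = 2.727×10⁶ m.
The apsides satisfy r_p + r_a = 2a, so the apolune radius is 2a − r_p = 3.426×10⁶ m = 3426.2 km.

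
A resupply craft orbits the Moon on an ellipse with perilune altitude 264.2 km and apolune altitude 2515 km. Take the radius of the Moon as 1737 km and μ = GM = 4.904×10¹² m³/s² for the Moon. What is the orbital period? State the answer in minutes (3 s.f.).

r_p = 1737 + 264.2 = 2001.2 km = 2.0012×10⁶ m.
r_a = 1737 + 2515 = 4252.0 km = 4.2520×10⁶ m.
Semi-major axis a = (r_p + r_a)/2 = (2001.2 + 4252.0)/2 = 3126.6 km = 3.127×10⁶ m.
By Kepler's third law T = 2π√(a³/μ) = 2π × 2.497×10³ = 1.569×10⁴ s.
= 261.4 minutes.

T ≈ 261 minutes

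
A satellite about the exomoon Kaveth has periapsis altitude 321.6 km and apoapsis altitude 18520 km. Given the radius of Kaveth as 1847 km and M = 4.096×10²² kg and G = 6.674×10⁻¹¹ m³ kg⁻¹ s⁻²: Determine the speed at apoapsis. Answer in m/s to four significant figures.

v ≈ 160.7 m/s

μ = GM = 6.674×10⁻¹¹ × 4.096×10²² = 2.734×10¹² m³/s².
r_p = 1847 + 321.6 = 2168.6 km = 2.1686×10⁶ m.
r_a = 1847 + 18520 = 20367 km = 2.0367×10⁷ m.
Semi-major axis a = (r_p + r_a)/2 = 11268 km = 1.127×10⁷ m.
Vis-viva: v² = μ(2/r − 1/a) = 2.734×10¹² × (9.820×10⁻⁸ − 8.875×10⁻⁸) = 2.583×10⁴ m²/s².
v = 160.7 m/s.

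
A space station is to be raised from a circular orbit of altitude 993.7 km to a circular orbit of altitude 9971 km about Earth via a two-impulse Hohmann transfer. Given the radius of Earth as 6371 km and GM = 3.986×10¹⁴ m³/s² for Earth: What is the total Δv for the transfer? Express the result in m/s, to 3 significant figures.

r₁ = 6371 + 993.7 = 7364.7 km = 7.3647×10⁶ m.
r₂ = 6371 + 9971 = 16342 km = 1.6342×10⁷ m.
Transfer ellipse a_t = (r₁ + r₂)/2 = 1.185×10⁷ m.
At r₁: circular v_c1 = √(μ/r₁) = 7357 m/s; transfer-perigee v_p = √[μ(2/r₁ − 1/a_t)] = 8638 m/s.
Δv₁ = v_p − v_c1 = 1281 m/s.
At r₂: circular v_c2 = √(μ/r₂) = 4939 m/s; transfer-apogee v_a = √[μ(2/r₂ − 1/a_t)] = 3893 m/s.
Δv₂ = v_c2 − v_a = 1046 m/s.
Total Δv = Δv₁ + Δv₂ = 2327 m/s.

Δv_total ≈ 2330 m/s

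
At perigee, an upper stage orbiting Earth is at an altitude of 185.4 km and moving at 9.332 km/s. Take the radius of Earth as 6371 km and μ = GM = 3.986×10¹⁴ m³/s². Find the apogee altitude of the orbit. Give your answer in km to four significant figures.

apogee altitude ≈ 10180 km

r_p = 6371 + 185.4 = 6556.4 km = 6.556×10⁶ m.
Specific energy ε = v²/2 − μ/r = -1.725×10⁷ J/kg, so a = −μ/(2ε) = 1.155×10⁷ m.
The apsides satisfy r_p + r_a = 2a, so the apogee radius is 2a − r_p = 1.655×10⁷ m = 16548 km.
Apogee altitude = 16548 − 6371 = 10177 km.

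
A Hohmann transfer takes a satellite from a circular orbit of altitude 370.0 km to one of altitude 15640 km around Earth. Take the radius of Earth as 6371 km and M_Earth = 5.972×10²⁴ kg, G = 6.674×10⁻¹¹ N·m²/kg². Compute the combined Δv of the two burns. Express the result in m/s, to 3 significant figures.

Δv_total ≈ 3170 m/s

μ = GM = 6.674×10⁻¹¹ × 5.972×10²⁴ = 3.986×10¹⁴ m³/s².
r₁ = 6371 + 370.0 = 6741.0 km = 6.7410×10⁶ m.
r₂ = 6371 + 15640 = 22011 km = 2.2011×10⁷ m.
Transfer ellipse a_t = (r₁ + r₂)/2 = 1.438×10⁷ m.
At r₁: circular v_c1 = √(μ/r₁) = 7689 m/s; transfer-perigee v_p = √[μ(2/r₁ − 1/a_t)] = 9515 m/s.
Δv₁ = v_p − v_c1 = 1825 m/s.
At r₂: circular v_c2 = √(μ/r₂) = 4255 m/s; transfer-apogee v_a = √[μ(2/r₂ − 1/a_t)] = 2914 m/s.
Δv₂ = v_c2 − v_a = 1341 m/s.
Total Δv = Δv₁ + Δv₂ = 3167 m/s.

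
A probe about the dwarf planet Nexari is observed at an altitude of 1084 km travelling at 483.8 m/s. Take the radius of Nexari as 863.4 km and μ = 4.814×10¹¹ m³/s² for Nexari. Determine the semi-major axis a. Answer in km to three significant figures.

a ≈ 1850 km

r = 863.4 + 1084 = 1947.4 km = 1.947×10⁶ m.
Specific orbital energy ε = v²/2 − μ/r = (483.8)²/2 − 4.814×10¹¹/1.947×10⁶ = -1.302×10⁵ J/kg.
Since ε = −μ/(2a), a = −μ/(2ε) = 1.849×10⁶ m = 1849.1 km.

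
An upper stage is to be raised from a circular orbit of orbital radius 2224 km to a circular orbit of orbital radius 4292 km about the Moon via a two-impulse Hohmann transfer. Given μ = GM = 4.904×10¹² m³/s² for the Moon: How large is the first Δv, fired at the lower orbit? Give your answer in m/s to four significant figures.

Δv ≈ 219.4 m/s

r₁ = 2224 km = 2.224×10⁶ m.
r₂ = 4292 km = 4.292×10⁶ m.
Transfer ellipse a_t = (r₁ + r₂)/2 = 3.258×10⁶ m.
At r₁: circular v_c1 = √(μ/r₁) = 1485 m/s; transfer-perilune v_p = √[μ(2/r₁ − 1/a_t)] = 1704 m/s.
Δv₁ = v_p − v_c1 = 219.4 m/s.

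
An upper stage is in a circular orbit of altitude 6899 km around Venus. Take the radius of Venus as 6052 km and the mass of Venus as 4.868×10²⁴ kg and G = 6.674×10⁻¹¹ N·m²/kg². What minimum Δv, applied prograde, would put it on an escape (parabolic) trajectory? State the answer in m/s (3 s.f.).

μ = GM = 6.674×10⁻¹¹ × 4.868×10²⁴ = 3.249×10¹⁴ m³/s².
r = 6052 + 6899 = 12951 km = 1.2951×10⁷ m.
Circular speed v_c = √(μ/r) = 5009 m/s.
Escape speed v_esc = √(2μ/r) = √2 × v_c = 7083 m/s.
Δv = v_esc − v_c = 2075 m/s.

Δv ≈ 2070 m/s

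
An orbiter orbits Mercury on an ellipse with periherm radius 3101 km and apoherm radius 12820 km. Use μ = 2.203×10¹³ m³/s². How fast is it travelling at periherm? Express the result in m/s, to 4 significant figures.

v ≈ 3382 m/s

Semi-major axis a = (r_p + r_a)/2 = 7960.5 km = 7.960×10⁶ m.
Vis-viva: v² = μ(2/r − 1/a) = 2.203×10¹³ × (6.450×10⁻⁷ − 1.256×10⁻⁷) = 1.144×10⁷ m²/s².
v = 3382 m/s.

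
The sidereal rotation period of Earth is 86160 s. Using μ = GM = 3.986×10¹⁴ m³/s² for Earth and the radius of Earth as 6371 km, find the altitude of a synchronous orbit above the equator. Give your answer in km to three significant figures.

h_sync ≈ 35800 km

A synchronous orbit has period T, so by Kepler's third law a = (μT²/4π²)^(1/3).
μT²/4π² = 3.986×10¹⁴ × (8.616×10⁴)² / 39.48 = 7.495×10²² m³.
a = 4.216×10⁷ m = 42163 km.
Altitude h = a − R = 42163 − 6371 = 35792 km.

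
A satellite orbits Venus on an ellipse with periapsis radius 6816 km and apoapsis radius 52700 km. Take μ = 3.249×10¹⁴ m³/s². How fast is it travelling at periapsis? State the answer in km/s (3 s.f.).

v ≈ 9.19 km/s

Semi-major axis a = (r_p + r_a)/2 = 29758 km = 2.976×10⁷ m.
Vis-viva: v² = μ(2/r − 1/a) = 3.249×10¹⁴ × (2.934×10⁻⁷ − 3.360×10⁻⁸) = 8.442×10⁷ m²/s².
v = 9188 m/s = 9.188 km/s.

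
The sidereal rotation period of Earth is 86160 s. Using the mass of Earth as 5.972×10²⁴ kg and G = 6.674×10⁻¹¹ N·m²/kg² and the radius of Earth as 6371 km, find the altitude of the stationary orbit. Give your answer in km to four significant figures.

μ = GM = 6.674×10⁻¹¹ × 5.972×10²⁴ = 3.986×10¹⁴ m³/s².
A synchronous orbit has period T, so by Kepler's third law a = (μT²/4π²)^(1/3).
μT²/4π² = 3.986×10¹⁴ × (8.616×10⁴)² / 39.48 = 7.495×10²² m³.
a = 4.216×10⁷ m = 42162 km.
Altitude h = a − R = 42162 − 6371 = 35791 km.

h_sync ≈ 35790 km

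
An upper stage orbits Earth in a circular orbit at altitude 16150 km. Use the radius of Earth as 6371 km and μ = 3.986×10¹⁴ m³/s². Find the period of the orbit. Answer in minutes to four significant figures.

T ≈ 560.6 minutes

r = 6371 + 16150 = 22521 km = 2.2521×10⁷ m.
Kepler's third law: T = 2π√(r³/μ) = 2π√((2.252×10⁷)³ / 3.986×10¹⁴).
r³/μ = 2.866×10⁷ s², so T = 2π × 5.353×10³ = 3.364×10⁴ s.
Converting: 3.364×10⁴ s ÷ 60.00 = 560.6 minutes.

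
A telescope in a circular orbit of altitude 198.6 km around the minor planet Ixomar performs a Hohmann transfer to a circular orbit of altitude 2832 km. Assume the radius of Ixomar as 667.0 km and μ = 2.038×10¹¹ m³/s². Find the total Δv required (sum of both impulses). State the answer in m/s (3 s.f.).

Δv_total ≈ 219 m/s

r₁ = 667.0 + 198.6 = 865.60 km = 8.6560×10⁵ m.
r₂ = 667.0 + 2832 = 3499.0 km = 3.4990×10⁶ m.
Transfer ellipse a_t = (r₁ + r₂)/2 = 2.182×10⁶ m.
At r₁: circular v_c1 = √(μ/r₁) = 485.2 m/s; transfer-periapsis v_p = √[μ(2/r₁ − 1/a_t)] = 614.4 m/s.
Δv₁ = v_p − v_c1 = 129.2 m/s.
At r₂: circular v_c2 = √(μ/r₂) = 241.3 m/s; transfer-apoapsis v_a = √[μ(2/r₂ − 1/a_t)] = 152.0 m/s.
Δv₂ = v_c2 − v_a = 89.34 m/s.
Total Δv = Δv₁ + Δv₂ = 218.5 m/s.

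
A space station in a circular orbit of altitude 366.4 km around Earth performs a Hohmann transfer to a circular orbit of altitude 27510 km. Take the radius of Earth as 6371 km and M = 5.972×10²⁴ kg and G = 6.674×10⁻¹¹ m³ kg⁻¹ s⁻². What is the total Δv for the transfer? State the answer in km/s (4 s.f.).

Δv_total ≈ 3.697 km/s

μ = GM = 6.674×10⁻¹¹ × 5.972×10²⁴ = 3.986×10¹⁴ m³/s².
r₁ = 6371 + 366.4 = 6737.4 km = 6.7374×10⁶ m.
r₂ = 6371 + 27510 = 33881 km = 3.3881×10⁷ m.
Transfer ellipse a_t = (r₁ + r₂)/2 = 2.031×10⁷ m.
At r₁: circular v_c1 = √(μ/r₁) = 7691 m/s; transfer-perigee v_p = √[μ(2/r₁ − 1/a_t)] = 9934 m/s.
Δv₁ = v_p − v_c1 = 2243 m/s.
At r₂: circular v_c2 = √(μ/r₂) = 3430 m/s; transfer-apogee v_a = √[μ(2/r₂ − 1/a_t)] = 1975 m/s.
Δv₂ = v_c2 − v_a = 1454 m/s.
Total Δv = Δv₁ + Δv₂ = 3697 m/s = 3.697 km/s.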